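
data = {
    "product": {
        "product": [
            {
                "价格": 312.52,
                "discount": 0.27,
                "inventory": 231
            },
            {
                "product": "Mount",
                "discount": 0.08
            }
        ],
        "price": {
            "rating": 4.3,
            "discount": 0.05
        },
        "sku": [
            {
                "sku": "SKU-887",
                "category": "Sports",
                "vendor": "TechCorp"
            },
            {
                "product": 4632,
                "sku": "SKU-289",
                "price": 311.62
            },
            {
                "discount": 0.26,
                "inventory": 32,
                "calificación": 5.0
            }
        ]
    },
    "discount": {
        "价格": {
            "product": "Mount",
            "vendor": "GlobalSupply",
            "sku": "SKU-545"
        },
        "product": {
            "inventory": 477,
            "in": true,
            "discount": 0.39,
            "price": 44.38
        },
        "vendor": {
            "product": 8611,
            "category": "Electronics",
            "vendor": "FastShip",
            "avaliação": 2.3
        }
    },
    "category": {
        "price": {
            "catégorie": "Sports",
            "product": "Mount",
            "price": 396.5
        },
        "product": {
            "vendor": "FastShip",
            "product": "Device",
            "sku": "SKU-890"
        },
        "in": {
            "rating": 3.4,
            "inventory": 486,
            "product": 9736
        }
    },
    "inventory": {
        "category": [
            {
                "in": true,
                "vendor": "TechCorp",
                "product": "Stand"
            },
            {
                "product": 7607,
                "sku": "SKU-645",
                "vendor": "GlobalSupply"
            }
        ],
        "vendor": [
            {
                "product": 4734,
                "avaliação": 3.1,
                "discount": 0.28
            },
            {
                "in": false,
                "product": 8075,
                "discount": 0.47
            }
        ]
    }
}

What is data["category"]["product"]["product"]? "Device"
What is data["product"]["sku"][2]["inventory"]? 32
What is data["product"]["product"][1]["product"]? "Mount"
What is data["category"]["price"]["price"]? 396.5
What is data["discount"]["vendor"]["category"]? "Electronics"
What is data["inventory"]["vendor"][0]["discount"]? 0.28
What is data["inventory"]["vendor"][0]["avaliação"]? 3.1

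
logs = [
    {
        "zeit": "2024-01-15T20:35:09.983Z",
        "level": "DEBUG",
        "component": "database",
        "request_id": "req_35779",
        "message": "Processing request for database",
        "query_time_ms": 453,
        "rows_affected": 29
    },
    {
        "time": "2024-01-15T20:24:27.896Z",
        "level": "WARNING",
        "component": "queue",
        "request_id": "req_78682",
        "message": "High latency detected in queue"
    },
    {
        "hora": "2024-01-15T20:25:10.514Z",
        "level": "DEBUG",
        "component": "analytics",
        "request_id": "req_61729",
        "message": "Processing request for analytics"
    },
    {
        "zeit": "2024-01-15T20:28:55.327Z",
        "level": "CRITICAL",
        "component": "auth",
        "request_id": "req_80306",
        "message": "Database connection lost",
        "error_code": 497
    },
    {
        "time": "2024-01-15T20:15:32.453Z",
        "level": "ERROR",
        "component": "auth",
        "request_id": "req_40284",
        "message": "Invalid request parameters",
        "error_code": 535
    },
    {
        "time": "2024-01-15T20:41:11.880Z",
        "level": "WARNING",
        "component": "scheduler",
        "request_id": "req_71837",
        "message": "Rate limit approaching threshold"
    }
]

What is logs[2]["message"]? "Processing request for analytics"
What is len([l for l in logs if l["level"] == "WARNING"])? 2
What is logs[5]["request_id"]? "req_71837"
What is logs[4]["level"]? "ERROR"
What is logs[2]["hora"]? "2024-01-15T20:25:10.514Z"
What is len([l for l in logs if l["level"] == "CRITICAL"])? 1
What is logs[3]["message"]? "Database connection lost"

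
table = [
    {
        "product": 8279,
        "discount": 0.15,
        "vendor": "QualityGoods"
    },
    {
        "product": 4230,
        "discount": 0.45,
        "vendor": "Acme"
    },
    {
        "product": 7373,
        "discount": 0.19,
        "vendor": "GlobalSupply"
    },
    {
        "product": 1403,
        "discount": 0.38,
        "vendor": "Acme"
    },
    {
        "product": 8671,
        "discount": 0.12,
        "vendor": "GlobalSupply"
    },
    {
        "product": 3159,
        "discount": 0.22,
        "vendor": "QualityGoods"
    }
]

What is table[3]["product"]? 1403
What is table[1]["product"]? 4230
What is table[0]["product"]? 8279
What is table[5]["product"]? 3159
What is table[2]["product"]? 7373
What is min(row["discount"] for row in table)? 0.12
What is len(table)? 6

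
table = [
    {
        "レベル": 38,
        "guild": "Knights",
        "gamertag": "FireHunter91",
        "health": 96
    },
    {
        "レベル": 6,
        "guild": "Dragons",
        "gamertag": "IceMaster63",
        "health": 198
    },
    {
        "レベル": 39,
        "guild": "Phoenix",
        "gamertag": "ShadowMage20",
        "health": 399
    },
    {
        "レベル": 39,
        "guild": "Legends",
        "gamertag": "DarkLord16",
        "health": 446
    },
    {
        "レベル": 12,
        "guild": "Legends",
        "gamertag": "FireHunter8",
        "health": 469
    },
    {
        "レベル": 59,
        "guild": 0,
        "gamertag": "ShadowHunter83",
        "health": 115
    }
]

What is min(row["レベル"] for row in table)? 6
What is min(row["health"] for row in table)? 96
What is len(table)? 6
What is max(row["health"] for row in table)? 469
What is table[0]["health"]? 96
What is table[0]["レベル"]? 38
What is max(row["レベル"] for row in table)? 59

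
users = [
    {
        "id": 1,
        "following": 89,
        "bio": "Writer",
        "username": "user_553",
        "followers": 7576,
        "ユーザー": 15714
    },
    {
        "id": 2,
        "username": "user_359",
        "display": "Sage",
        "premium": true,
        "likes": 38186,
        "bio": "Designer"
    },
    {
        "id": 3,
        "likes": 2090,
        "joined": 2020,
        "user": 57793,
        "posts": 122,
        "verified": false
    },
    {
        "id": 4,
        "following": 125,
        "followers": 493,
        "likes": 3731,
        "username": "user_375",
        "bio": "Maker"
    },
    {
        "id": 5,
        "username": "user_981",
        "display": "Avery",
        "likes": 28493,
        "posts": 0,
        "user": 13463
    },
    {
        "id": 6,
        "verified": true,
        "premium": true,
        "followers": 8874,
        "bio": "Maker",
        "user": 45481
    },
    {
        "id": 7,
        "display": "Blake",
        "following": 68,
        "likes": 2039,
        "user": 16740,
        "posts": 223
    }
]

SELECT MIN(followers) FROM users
493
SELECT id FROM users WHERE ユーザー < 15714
[]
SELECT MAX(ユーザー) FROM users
15714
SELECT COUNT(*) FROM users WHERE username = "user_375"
1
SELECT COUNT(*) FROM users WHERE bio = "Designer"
1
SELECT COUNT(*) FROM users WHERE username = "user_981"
1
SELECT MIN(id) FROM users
1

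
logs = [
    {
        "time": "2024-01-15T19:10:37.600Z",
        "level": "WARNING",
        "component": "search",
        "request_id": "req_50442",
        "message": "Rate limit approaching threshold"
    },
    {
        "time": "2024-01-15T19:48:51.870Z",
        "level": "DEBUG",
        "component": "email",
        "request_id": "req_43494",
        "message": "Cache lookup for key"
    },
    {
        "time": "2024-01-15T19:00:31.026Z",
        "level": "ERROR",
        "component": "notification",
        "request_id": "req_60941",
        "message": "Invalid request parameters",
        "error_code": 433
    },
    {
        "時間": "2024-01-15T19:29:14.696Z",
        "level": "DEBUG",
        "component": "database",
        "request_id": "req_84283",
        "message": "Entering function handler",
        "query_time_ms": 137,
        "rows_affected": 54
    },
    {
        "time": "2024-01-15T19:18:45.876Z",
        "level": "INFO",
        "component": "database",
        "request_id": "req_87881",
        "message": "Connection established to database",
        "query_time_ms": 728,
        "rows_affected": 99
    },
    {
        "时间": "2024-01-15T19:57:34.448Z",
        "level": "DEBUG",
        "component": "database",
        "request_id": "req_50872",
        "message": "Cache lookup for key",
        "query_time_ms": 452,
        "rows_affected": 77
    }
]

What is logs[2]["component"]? "notification"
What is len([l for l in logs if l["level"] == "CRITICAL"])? 0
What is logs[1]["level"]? "DEBUG"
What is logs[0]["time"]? "2024-01-15T19:10:37.600Z"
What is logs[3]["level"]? "DEBUG"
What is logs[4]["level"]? "INFO"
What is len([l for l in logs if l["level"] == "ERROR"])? 1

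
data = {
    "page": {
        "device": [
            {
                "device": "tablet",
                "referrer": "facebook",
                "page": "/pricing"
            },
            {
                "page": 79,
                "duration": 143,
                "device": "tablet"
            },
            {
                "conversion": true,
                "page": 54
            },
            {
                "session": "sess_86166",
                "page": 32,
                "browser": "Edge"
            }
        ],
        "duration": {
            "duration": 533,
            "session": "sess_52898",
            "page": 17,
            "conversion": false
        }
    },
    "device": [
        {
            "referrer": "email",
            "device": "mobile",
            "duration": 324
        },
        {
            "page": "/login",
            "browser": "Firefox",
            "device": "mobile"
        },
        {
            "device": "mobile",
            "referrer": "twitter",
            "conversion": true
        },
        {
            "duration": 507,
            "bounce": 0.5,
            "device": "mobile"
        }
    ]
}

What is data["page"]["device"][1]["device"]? "tablet"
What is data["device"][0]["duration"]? 324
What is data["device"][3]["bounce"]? 0.5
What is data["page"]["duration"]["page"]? 17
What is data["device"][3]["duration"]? 507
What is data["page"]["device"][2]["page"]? 54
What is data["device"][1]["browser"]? "Firefox"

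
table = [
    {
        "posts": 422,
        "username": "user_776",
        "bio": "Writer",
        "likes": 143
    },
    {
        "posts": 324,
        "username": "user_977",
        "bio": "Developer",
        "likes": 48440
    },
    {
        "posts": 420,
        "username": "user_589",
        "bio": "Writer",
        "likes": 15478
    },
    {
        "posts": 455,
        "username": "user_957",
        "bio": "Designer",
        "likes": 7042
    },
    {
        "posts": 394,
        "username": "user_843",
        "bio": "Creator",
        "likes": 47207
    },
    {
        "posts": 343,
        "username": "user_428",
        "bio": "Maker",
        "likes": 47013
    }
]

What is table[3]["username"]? "user_957"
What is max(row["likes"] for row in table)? 48440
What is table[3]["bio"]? "Designer"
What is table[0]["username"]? "user_776"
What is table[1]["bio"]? "Developer"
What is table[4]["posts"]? 394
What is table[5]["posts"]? 343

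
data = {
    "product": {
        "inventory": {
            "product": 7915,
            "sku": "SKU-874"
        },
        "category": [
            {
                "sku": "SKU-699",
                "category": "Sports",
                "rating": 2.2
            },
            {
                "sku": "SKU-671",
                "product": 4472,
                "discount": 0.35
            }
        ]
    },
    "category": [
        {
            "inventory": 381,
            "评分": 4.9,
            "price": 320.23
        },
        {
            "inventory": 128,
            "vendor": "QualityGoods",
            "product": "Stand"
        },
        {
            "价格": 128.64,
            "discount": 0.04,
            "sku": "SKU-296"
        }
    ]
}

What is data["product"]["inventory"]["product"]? 7915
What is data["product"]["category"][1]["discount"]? 0.35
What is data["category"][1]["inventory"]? 128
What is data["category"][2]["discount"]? 0.04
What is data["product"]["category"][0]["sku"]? "SKU-699"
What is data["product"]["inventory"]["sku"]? "SKU-874"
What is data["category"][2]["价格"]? 128.64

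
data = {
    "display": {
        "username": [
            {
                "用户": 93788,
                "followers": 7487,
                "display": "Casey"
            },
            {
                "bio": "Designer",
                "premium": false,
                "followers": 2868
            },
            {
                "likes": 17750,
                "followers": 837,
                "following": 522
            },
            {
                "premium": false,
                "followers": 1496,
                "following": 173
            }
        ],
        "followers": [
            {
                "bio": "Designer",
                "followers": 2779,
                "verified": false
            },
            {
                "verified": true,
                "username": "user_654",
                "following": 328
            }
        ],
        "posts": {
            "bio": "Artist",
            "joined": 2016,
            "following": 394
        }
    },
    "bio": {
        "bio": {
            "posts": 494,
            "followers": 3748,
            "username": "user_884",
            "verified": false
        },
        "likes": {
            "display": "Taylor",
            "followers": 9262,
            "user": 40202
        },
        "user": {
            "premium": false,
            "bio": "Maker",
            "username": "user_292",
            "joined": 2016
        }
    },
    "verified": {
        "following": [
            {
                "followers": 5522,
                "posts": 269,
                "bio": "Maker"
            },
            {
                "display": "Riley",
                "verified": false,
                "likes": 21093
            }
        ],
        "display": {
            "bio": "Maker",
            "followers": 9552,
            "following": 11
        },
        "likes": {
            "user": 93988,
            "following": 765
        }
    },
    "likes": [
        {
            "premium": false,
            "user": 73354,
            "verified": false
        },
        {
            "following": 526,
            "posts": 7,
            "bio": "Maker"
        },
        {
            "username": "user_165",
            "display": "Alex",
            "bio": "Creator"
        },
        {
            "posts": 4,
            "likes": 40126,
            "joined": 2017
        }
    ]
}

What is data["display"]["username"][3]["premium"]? False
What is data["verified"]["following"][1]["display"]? "Riley"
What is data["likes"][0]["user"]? 73354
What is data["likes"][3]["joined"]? 2017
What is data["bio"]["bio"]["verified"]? False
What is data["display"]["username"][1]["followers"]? 2868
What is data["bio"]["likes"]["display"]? "Taylor"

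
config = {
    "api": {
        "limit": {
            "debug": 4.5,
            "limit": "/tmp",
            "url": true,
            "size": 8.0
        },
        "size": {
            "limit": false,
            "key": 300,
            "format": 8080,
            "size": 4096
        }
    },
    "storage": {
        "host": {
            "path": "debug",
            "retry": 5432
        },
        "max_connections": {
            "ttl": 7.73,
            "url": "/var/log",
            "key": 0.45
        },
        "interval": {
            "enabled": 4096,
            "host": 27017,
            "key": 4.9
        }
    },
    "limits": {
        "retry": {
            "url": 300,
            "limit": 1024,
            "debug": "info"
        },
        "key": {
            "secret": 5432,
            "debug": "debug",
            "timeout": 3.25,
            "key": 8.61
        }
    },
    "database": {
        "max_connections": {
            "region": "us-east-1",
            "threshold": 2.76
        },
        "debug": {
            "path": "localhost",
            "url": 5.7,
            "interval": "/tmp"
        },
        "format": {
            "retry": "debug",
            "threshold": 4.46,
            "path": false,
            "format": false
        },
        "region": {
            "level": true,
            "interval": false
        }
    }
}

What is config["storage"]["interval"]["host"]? 27017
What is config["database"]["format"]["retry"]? "debug"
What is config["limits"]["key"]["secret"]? 5432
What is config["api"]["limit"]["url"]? True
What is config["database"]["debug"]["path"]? "localhost"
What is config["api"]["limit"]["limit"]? "/tmp"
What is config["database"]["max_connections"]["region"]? "us-east-1"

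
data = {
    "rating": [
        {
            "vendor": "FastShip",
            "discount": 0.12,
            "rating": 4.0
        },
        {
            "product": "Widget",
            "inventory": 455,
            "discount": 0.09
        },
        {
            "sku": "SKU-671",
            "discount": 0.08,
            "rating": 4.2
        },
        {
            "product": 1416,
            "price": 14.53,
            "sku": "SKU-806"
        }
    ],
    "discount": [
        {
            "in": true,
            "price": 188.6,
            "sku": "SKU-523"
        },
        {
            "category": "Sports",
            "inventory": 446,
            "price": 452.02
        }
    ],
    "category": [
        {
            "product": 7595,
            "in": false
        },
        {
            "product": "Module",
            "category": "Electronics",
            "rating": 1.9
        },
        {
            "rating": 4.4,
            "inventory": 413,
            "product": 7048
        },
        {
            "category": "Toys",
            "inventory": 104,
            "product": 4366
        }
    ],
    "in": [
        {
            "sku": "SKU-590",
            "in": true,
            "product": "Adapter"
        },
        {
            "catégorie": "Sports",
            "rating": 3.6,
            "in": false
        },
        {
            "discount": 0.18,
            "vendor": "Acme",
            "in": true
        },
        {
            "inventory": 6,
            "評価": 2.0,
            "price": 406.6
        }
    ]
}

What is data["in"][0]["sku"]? "SKU-590"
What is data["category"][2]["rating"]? 4.4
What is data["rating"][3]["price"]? 14.53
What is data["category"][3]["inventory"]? 104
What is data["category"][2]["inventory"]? 413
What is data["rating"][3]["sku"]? "SKU-806"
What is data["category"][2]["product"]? 7048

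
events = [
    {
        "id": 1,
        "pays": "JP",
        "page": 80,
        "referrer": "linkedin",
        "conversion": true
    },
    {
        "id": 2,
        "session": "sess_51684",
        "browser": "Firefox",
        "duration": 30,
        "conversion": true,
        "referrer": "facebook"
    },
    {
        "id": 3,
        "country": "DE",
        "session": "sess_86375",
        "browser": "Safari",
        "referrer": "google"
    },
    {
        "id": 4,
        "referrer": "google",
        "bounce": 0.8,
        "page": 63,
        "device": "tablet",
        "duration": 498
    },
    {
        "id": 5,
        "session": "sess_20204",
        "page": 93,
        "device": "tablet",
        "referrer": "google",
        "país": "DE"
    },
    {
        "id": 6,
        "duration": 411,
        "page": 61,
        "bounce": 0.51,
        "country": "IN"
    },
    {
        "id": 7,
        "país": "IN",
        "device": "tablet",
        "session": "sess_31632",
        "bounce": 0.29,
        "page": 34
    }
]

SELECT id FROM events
[1, 2, 3, 4, 5, 6, 7]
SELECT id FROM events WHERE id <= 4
[1, 2, 3, 4]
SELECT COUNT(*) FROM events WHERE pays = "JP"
1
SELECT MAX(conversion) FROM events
True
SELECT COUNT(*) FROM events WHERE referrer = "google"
3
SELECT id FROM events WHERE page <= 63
[4, 6, 7]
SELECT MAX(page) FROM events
93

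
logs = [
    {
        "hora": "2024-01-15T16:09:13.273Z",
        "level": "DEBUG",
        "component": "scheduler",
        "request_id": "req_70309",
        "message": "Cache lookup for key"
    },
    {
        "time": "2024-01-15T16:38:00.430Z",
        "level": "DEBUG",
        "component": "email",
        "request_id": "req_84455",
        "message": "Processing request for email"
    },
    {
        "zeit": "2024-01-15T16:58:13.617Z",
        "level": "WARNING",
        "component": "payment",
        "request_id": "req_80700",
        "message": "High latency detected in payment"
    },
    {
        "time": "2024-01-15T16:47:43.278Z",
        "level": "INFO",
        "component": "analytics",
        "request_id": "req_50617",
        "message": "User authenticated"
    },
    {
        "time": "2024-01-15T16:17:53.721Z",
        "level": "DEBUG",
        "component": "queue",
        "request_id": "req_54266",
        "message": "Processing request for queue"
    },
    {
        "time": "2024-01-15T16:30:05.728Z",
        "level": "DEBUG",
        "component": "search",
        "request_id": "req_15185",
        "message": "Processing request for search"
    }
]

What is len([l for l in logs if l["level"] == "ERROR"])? 0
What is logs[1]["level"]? "DEBUG"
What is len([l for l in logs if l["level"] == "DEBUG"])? 4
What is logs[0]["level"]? "DEBUG"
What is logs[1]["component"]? "email"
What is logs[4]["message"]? "Processing request for queue"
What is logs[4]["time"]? "2024-01-15T16:17:53.721Z"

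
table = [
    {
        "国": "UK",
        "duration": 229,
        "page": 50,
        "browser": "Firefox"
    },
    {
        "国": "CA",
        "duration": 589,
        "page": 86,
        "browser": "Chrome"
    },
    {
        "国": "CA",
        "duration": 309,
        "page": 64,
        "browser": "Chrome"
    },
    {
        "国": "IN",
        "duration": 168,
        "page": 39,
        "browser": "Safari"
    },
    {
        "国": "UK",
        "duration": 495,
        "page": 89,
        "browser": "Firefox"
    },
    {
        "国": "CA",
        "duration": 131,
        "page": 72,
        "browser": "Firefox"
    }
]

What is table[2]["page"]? 64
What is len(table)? 6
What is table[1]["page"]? 86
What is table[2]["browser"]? "Chrome"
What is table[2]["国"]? "CA"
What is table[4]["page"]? 89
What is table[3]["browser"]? "Safari"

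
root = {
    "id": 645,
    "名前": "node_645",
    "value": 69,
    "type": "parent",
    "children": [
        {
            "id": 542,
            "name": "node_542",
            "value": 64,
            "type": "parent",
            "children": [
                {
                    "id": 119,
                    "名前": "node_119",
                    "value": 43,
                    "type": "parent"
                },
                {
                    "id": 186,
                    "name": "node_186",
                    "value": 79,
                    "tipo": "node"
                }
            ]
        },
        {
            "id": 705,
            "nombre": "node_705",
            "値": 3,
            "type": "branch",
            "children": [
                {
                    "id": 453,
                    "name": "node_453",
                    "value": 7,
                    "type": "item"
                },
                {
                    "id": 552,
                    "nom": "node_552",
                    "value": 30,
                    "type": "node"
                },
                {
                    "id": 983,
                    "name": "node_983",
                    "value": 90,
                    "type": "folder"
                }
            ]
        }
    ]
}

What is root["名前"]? "node_645"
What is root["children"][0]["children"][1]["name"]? "node_186"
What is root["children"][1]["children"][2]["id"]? 983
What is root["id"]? 645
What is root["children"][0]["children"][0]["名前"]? "node_119"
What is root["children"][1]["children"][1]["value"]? 30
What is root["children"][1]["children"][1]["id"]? 552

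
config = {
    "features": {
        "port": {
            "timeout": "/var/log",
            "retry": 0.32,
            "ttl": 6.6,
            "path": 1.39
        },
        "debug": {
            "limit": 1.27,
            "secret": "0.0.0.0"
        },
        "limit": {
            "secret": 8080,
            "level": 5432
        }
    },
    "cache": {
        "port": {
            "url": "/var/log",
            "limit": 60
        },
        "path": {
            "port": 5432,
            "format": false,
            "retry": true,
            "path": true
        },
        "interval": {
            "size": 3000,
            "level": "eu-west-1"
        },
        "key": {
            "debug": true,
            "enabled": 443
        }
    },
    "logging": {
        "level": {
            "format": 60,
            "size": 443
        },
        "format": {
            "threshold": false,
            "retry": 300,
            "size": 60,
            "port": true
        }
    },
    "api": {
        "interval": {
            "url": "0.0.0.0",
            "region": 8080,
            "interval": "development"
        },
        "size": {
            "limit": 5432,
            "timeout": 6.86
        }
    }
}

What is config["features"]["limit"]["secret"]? 8080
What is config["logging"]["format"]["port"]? True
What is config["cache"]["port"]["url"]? "/var/log"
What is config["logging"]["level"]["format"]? 60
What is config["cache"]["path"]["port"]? 5432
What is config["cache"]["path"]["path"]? True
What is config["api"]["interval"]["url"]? "0.0.0.0"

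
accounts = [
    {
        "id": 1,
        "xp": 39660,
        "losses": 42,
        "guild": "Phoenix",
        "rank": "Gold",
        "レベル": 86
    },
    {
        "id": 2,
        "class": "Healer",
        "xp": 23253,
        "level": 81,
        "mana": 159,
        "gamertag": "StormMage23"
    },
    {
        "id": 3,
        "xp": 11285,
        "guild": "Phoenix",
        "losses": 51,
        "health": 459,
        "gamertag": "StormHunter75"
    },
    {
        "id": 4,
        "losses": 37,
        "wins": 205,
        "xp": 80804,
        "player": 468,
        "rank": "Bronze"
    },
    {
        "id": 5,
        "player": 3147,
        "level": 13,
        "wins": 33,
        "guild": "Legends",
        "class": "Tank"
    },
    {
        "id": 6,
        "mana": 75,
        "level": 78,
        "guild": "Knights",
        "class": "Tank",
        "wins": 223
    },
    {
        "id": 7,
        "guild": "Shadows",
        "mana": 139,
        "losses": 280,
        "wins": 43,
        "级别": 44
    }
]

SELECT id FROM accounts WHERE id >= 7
[7]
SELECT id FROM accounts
[1, 2, 3, 4, 5, 6, 7]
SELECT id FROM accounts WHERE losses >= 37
[1, 3, 4, 7]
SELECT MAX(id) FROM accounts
7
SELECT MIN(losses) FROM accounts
37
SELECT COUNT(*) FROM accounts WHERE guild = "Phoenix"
2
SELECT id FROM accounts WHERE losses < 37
[]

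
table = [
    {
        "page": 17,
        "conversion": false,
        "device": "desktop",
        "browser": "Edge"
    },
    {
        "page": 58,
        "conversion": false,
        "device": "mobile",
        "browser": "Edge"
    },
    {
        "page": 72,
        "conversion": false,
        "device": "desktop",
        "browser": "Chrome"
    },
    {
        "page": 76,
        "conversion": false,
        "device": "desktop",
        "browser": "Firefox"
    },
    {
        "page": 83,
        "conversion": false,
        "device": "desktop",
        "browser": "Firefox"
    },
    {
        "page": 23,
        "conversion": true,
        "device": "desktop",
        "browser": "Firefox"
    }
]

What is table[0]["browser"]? "Edge"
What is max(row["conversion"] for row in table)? True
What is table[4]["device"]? "desktop"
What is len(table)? 6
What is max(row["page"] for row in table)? 83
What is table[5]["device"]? "desktop"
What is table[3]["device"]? "desktop"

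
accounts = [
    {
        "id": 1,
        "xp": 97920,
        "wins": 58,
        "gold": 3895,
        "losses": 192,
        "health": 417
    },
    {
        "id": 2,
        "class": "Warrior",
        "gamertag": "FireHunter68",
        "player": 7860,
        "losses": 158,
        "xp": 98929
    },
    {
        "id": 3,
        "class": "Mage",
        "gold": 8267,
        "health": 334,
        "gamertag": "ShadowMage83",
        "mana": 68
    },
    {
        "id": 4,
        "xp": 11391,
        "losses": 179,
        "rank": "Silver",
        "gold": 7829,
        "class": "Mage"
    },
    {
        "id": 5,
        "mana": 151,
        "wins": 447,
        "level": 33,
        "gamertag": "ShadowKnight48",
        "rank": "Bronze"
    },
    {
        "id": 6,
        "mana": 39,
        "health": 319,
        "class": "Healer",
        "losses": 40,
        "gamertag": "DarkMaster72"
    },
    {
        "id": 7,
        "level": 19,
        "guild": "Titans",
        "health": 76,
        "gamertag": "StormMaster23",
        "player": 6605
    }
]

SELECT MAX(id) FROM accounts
7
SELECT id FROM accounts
[1, 2, 3, 4, 5, 6, 7]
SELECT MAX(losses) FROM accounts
192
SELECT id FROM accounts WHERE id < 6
[1, 2, 3, 4, 5]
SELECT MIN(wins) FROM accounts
58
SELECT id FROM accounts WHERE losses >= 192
[1]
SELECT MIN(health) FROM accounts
76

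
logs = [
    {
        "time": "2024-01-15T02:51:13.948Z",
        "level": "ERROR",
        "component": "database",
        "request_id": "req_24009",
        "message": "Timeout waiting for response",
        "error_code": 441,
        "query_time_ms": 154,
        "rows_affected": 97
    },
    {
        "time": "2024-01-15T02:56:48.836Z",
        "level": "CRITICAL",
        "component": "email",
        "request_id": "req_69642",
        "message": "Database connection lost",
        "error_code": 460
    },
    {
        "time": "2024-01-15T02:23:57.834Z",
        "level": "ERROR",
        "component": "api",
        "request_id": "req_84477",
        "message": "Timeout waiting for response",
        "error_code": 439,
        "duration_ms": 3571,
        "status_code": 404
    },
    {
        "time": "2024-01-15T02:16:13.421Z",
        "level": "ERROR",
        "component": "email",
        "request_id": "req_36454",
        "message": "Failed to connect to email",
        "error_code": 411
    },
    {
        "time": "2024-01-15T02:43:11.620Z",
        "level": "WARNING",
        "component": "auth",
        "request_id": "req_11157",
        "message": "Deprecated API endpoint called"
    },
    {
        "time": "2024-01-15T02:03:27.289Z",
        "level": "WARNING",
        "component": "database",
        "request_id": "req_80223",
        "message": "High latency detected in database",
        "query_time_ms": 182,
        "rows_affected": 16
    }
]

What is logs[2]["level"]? "ERROR"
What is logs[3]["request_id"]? "req_36454"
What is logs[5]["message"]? "High latency detected in database"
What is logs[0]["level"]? "ERROR"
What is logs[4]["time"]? "2024-01-15T02:43:11.620Z"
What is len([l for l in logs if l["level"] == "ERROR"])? 3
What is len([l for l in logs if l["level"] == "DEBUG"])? 0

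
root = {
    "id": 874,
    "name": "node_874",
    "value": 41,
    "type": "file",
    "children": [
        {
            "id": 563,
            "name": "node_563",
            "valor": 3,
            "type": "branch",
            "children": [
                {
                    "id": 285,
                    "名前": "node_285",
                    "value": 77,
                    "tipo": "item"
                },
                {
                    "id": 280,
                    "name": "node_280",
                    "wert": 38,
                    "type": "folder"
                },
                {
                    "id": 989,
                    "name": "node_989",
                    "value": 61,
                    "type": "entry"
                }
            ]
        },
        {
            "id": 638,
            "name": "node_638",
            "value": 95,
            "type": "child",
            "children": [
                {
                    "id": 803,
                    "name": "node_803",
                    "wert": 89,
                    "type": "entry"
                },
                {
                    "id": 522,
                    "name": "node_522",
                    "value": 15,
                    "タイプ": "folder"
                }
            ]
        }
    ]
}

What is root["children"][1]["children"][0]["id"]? 803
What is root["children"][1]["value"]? 95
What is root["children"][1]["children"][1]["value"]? 15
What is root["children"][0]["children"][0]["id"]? 285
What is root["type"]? "file"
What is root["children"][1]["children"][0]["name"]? "node_803"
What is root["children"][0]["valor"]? 3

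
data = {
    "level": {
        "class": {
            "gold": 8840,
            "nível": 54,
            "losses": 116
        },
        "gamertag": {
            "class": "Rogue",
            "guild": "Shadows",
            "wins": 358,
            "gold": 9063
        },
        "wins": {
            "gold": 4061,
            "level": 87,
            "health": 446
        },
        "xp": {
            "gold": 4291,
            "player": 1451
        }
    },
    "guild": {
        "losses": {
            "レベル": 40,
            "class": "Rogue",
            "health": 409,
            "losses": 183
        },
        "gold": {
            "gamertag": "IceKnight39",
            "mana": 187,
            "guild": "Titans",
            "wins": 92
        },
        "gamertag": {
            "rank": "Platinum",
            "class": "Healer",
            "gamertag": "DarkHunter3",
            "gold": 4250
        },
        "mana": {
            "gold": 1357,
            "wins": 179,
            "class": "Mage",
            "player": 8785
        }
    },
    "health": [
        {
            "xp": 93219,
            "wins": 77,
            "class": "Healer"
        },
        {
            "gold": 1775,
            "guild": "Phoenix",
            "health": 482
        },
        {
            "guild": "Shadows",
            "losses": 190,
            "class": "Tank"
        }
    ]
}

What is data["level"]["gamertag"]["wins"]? 358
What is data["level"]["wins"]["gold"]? 4061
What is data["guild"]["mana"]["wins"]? 179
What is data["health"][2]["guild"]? "Shadows"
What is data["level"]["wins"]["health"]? 446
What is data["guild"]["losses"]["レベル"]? 40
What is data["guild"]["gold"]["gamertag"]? "IceKnight39"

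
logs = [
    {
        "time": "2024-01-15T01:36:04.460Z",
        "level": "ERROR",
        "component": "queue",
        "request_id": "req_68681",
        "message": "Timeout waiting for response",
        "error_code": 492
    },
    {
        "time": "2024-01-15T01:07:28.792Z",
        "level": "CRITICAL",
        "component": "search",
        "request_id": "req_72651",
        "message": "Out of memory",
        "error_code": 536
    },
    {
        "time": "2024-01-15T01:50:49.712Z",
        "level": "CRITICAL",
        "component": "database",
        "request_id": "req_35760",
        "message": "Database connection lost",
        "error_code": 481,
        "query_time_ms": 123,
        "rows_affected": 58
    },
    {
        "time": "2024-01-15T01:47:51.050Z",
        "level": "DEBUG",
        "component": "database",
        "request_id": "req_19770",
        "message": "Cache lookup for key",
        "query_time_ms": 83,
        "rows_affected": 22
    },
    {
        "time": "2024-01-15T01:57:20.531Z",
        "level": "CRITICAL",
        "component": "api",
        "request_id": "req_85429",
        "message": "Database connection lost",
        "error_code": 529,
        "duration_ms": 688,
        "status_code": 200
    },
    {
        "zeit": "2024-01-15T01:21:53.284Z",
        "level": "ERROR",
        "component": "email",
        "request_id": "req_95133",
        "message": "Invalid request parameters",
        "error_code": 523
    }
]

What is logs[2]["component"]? "database"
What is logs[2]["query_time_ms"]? 123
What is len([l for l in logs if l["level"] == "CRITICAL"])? 3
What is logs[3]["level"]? "DEBUG"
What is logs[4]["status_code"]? 200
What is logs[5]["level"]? "ERROR"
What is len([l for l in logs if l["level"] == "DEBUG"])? 1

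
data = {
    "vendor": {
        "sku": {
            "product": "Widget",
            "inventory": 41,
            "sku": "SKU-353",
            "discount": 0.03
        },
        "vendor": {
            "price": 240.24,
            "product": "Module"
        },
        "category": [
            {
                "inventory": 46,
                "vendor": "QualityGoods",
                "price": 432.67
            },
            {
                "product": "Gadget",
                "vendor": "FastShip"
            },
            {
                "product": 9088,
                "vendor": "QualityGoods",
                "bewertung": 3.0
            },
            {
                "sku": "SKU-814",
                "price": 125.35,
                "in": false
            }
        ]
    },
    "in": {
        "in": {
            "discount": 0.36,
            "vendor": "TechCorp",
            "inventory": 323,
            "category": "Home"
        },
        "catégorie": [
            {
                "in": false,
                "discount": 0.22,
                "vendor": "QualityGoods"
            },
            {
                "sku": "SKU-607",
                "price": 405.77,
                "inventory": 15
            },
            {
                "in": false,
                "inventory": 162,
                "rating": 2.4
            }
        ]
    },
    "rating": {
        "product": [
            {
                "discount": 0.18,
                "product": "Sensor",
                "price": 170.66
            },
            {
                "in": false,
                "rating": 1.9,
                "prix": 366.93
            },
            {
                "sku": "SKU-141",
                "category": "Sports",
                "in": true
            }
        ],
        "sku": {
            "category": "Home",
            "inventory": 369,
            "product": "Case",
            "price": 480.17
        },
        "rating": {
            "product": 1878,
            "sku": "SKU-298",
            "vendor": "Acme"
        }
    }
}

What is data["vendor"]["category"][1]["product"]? "Gadget"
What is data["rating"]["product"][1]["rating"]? 1.9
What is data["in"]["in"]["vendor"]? "TechCorp"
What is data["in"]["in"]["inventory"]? 323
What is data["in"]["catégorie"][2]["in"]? False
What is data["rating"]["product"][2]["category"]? "Sports"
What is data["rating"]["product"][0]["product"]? "Sensor"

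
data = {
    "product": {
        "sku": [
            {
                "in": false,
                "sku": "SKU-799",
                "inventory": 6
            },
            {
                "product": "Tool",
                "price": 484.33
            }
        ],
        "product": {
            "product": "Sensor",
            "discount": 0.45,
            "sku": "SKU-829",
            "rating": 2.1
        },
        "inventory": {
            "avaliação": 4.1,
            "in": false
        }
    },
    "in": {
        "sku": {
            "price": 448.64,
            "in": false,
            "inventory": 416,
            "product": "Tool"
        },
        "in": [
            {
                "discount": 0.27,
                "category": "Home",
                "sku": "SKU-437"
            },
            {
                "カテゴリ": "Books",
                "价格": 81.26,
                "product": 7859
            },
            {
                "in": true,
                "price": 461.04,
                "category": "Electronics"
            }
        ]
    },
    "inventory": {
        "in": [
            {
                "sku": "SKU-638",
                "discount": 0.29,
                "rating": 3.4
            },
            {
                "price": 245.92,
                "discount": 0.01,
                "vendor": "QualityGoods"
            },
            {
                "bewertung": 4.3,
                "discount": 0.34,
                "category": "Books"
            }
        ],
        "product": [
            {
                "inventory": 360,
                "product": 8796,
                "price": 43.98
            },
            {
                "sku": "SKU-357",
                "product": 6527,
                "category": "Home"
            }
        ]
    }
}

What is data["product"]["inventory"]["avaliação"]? 4.1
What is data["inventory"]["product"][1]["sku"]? "SKU-357"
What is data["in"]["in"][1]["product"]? 7859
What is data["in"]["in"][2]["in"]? True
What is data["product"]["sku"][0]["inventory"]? 6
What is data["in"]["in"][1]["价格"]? 81.26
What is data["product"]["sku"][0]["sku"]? "SKU-799"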